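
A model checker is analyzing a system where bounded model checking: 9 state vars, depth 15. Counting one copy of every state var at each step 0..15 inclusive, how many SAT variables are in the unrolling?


BMC unrolls to depth k, creating one copy of each state var for steps 0..k.
Step count = 15 + 1 = 16 (steps 0 through 15)
Vars per step = 9
Total = 9 * 16 = 144

144


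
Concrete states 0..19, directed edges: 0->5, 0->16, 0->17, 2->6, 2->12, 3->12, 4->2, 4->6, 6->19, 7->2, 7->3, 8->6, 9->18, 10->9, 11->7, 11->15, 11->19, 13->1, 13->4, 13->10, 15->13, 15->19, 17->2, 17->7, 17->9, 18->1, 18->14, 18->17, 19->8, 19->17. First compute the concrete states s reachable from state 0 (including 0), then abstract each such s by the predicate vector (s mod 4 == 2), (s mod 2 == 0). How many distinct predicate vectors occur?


BFS from 0:
Concrete reachable: {0, 1, 2, 3, 5, 6, 7, 8, 9, 12, 14, 16, 17, 18, 19}
Abstract via predicates (s mod 4 == 2), (s mod 2 == 0):
  (0,0) <- {1, 3, 5, 7, 9, 17, 19}
  (0,1) <- {0, 8, 12, 16}
  (1,1) <- {2, 6, 14, 18}
Distinct abstract states = 3

3


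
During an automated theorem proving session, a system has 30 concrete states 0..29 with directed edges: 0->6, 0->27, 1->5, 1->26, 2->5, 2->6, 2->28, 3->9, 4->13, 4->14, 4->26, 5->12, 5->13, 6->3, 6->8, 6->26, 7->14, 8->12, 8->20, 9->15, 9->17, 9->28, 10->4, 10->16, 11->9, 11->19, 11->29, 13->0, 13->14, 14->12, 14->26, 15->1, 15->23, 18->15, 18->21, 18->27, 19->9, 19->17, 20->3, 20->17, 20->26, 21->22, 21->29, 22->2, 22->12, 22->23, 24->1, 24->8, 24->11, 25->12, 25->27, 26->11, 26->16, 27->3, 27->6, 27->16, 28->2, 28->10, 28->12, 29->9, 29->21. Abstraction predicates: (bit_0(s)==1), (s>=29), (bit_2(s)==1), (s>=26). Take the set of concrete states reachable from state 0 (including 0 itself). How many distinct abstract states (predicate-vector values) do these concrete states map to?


BFS from 0:
Concrete reachable: {0, 1, 2, 3, 4, 5, 6, 8, 9, 10, 11, 12, 13, 14, 15, 16, 17, 19, 20, 21, 22, 23, 26, 27, 28, 29}
Abstract via predicates (bit_0(s)==1), (s>=29), (bit_2(s)==1), (s>=26):
  (0,0,0,0) <- {0, 2, 8, 10, 16}
  (0,0,0,1) <- {26}
  (0,0,1,0) <- {4, 6, 12, 14, 20, 22}
  (0,0,1,1) <- {28}
  (1,0,0,0) <- {1, 3, 9, 11, 17, 19}
  (1,0,0,1) <- {27}
  (1,0,1,0) <- {5, 13, 15, 21, 23}
  (1,1,1,1) <- {29}
Distinct abstract states = 8

8


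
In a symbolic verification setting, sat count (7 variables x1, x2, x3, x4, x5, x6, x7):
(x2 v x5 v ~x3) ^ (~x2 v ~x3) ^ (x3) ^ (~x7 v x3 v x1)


CNF with 4 clauses over 7 vars (128 assignments).
An assignment satisfies CNF iff every clause has >=1 true literal.
Check each row (bits = x1,x2,x3,x4,x5,x6,x7; clause T/F shown):
  row 0 [0000000]: clauses=TTFT -> 0
  row 1 [0000001]: clauses=TTFF -> 0
  row 2 [0000010]: clauses=TTFT -> 0
  row 3 [0000011]: clauses=TTFF -> 0
  row 4 [0000100]: clauses=TTFT -> 0
  (every remaining row is evaluated the same way; all 128 results are listed next)
Full result column, 8 rows per line (x1,x2,x3,x4 fixed per line; x5,x6,x7 runs 000..111 left to right):
  rows 0-7 [x1,x2,x3,x4=0000]: 00000000  (ones: 0)
  rows 8-15 [x1,x2,x3,x4=0001]: 00000000  (ones: 0)
  rows 16-23 [x1,x2,x3,x4=0010]: 00001111  (ones: 4)
  rows 24-31 [x1,x2,x3,x4=0011]: 00001111  (ones: 4)
  rows 32-39 [x1,x2,x3,x4=0100]: 00000000  (ones: 0)
  rows 40-47 [x1,x2,x3,x4=0101]: 00000000  (ones: 0)
  rows 48-55 [x1,x2,x3,x4=0110]: 00000000  (ones: 0)
  rows 56-63 [x1,x2,x3,x4=0111]: 00000000  (ones: 0)
  rows 64-71 [x1,x2,x3,x4=1000]: 00000000  (ones: 0)
  rows 72-79 [x1,x2,x3,x4=1001]: 00000000  (ones: 0)
  rows 80-87 [x1,x2,x3,x4=1010]: 00001111  (ones: 4)
  rows 88-95 [x1,x2,x3,x4=1011]: 00001111  (ones: 4)
  rows 96-103 [x1,x2,x3,x4=1100]: 00000000  (ones: 0)
  rows 104-111 [x1,x2,x3,x4=1101]: 00000000  (ones: 0)
  rows 112-119 [x1,x2,x3,x4=1110]: 00000000  (ones: 0)
  rows 120-127 [x1,x2,x3,x4=1111]: 00000000  (ones: 0)
Satisfying assignments = 0+0+4+4+0+0+0+0+0+0+4+4+0+0+0+0 = 16

16


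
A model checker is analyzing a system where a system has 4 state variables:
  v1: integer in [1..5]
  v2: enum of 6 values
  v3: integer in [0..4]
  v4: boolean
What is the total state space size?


State space = product of domain sizes of all variables.
Domain sizes:
  v1 (integer in [1..5]): 5
  v2 (enum of 6 values): 6
  v3 (integer in [0..4]): 5
  v4 (boolean): 2
Product = 5 * 6 * 5 * 2 = 300

300


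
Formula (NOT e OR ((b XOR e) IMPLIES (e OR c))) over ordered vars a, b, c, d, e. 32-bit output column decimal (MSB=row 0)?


Formula: (NOT e OR ((b XOR e) IMPLIES (e OR c))) over a, b, c, d, e (32 rows)
Evaluate each row (bits = a,b,c,d,e, MSB first):
  row 0 [00000]: (NOT 0 OR ((0 XOR 0) IMPLIES (0 OR 0))) -> 1
  row 1 [00001]: (NOT 1 OR ((0 XOR 1) IMPLIES (1 OR 0))) -> 1
  row 2 [00010]: (NOT 0 OR ((0 XOR 0) IMPLIES (0 OR 0))) -> 1
  row 3 [00011]: (NOT 1 OR ((0 XOR 1) IMPLIES (1 OR 0))) -> 1
  row 4 [00100]: (NOT 0 OR ((0 XOR 0) IMPLIES (0 OR 1))) -> 1
  row 5 [00101]: (NOT 1 OR ((0 XOR 1) IMPLIES (1 OR 1))) -> 1
  row 6 [00110]: (NOT 0 OR ((0 XOR 0) IMPLIES (0 OR 1))) -> 1
  row 7 [00111]: (NOT 1 OR ((0 XOR 1) IMPLIES (1 OR 1))) -> 1
  row 8 [01000]: (NOT 0 OR ((1 XOR 0) IMPLIES (0 OR 0))) -> 1
  row 9 [01001]: (NOT 1 OR ((1 XOR 1) IMPLIES (1 OR 0))) -> 1
  row 10 [01010]: (NOT 0 OR ((1 XOR 0) IMPLIES (0 OR 0))) -> 1
  row 11 [01011]: (NOT 1 OR ((1 XOR 1) IMPLIES (1 OR 0))) -> 1
  row 12 [01100]: (NOT 0 OR ((1 XOR 0) IMPLIES (0 OR 1))) -> 1
  row 13 [01101]: (NOT 1 OR ((1 XOR 1) IMPLIES (1 OR 1))) -> 1
  row 14 [01110]: (NOT 0 OR ((1 XOR 0) IMPLIES (0 OR 1))) -> 1
  row 15 [01111]: (NOT 1 OR ((1 XOR 1) IMPLIES (1 OR 1))) -> 1
  row 16 [10000]: (NOT 0 OR ((0 XOR 0) IMPLIES (0 OR 0))) -> 1
  row 17 [10001]: (NOT 1 OR ((0 XOR 1) IMPLIES (1 OR 0))) -> 1
  row 18 [10010]: (NOT 0 OR ((0 XOR 0) IMPLIES (0 OR 0))) -> 1
  row 19 [10011]: (NOT 1 OR ((0 XOR 1) IMPLIES (1 OR 0))) -> 1
  row 20 [10100]: (NOT 0 OR ((0 XOR 0) IMPLIES (0 OR 1))) -> 1
  row 21 [10101]: (NOT 1 OR ((0 XOR 1) IMPLIES (1 OR 1))) -> 1
  row 22 [10110]: (NOT 0 OR ((0 XOR 0) IMPLIES (0 OR 1))) -> 1
  row 23 [10111]: (NOT 1 OR ((0 XOR 1) IMPLIES (1 OR 1))) -> 1
  row 24 [11000]: (NOT 0 OR ((1 XOR 0) IMPLIES (0 OR 0))) -> 1
  row 25 [11001]: (NOT 1 OR ((1 XOR 1) IMPLIES (1 OR 0))) -> 1
  row 26 [11010]: (NOT 0 OR ((1 XOR 0) IMPLIES (0 OR 0))) -> 1
  row 27 [11011]: (NOT 1 OR ((1 XOR 1) IMPLIES (1 OR 0))) -> 1
  row 28 [11100]: (NOT 0 OR ((1 XOR 0) IMPLIES (0 OR 1))) -> 1
  row 29 [11101]: (NOT 1 OR ((1 XOR 1) IMPLIES (1 OR 1))) -> 1
  row 30 [11110]: (NOT 0 OR ((1 XOR 0) IMPLIES (0 OR 1))) -> 1
  row 31 [11111]: (NOT 1 OR ((1 XOR 1) IMPLIES (1 OR 1))) -> 1
Full result column, 4 rows per line (a,b,c fixed per line; d,e runs 00..11 left to right):
  rows 0-3 [a,b,c=000]: 1111  = hex F
  rows 4-7 [a,b,c=001]: 1111  = hex F
  rows 8-11 [a,b,c=010]: 1111  = hex F
  rows 12-15 [a,b,c=011]: 1111  = hex F
  rows 16-19 [a,b,c=100]: 1111  = hex F
  rows 20-23 [a,b,c=101]: 1111  = hex F
  rows 24-27 [a,b,c=110]: 1111  = hex F
  rows 28-31 [a,b,c=111]: 1111  = hex F
Output column (row 0 .. row 31) = 11111111111111111111111111111111
Output column grouped in 4s = 1111 1111 1111 1111 1111 1111 1111 1111 = 0xFFFFFFFF
Convert to decimal digit by digit (value = value*16 + digit):
  F -> 15
  15*16 + 15 (F) = 255
  255*16 + 15 (F) = 4095
  4095*16 + 15 (F) = 65535
  65535*16 + 15 (F) = 1048575
  1048575*16 + 15 (F) = 16777215
  16777215*16 + 15 (F) = 268435455
  268435455*16 + 15 (F) = 4294967295
Decimal = 4294967295

4294967295


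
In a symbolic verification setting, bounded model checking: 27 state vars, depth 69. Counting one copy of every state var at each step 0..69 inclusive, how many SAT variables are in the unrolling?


BMC unrolls to depth k, creating one copy of each state var for steps 0..k.
Step count = 69 + 1 = 70 (steps 0 through 69)
Vars per step = 27
Total = 27 * 70 = 1890

1890


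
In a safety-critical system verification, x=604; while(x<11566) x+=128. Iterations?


Step 1: x goes from 604 toward 11566 by 128; the body runs while x<11566, so iterations = ceil((bound-start)/step)
Step 2: Distance=10962
Step 3: ceil(10962/128)=86

86


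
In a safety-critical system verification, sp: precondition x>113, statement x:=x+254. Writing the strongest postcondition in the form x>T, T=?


Formula: sp(P, x:=E) = exists old_x. (x = E[old_x/x]) AND P[old_x/x] (old_x is the value of x before the assignment; eliminate old_x by solving x = E[old_x/x] for old_x)
Step 1: Precondition P: x>113, i.e. old_x > 113
Step 2: Assignment gives x = old_x + 254, so old_x = x - 254
Step 3: Substitute into P: x - 254 > 113
Step 4: Simplify: x > 113+254 = 367

367


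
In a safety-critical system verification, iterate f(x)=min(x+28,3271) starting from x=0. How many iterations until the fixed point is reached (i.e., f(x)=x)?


Step 1: x=0, cap=3271, increment=28
Step 2: x grows by 28 each step until capped at 3271; fixed point is x=3271
Step 3: iterations = ceil(3271/28) = 117

117


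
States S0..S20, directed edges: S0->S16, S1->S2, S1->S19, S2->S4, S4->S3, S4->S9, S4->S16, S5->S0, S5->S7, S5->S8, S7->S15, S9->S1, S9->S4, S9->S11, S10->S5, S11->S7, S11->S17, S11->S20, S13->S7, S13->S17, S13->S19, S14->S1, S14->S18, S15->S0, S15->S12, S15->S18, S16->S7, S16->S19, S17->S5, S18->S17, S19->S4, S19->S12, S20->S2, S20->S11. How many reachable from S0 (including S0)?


BFS from S0:
  layer 0: {S0}
  layer 1: {S16}
  layer 2: {S7, S19}
  layer 3: {S4, S12, S15}
  layer 4: {S3, S9, S18}
  layer 5: {S1, S11, S17}
  layer 6: {S2, S5, S20}
  layer 7: {S8}
Reachable set: {S0, S1, S2, S3, S4, S5, S7, S8, S9, S11, S12, S15, S16, S17, S18, S19, S20}
Count = 17

17


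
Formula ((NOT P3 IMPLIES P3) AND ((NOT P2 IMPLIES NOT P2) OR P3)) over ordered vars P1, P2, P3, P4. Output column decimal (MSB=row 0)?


Formula: ((NOT P3 IMPLIES P3) AND ((NOT P2 IMPLIES NOT P2) OR P3)) over P1, P2, P3, P4 (16 rows)
Evaluate each row (bits = P1,P2,P3,P4, MSB first):
  row 0 [0000]: ((NOT 0 IMPLIES 0) AND ((NOT 0 IMPLIES NOT 0) OR 0)) -> 0
  row 1 [0001]: ((NOT 0 IMPLIES 0) AND ((NOT 0 IMPLIES NOT 0) OR 0)) -> 0
  row 2 [0010]: ((NOT 1 IMPLIES 1) AND ((NOT 0 IMPLIES NOT 0) OR 1)) -> 1
  row 3 [0011]: ((NOT 1 IMPLIES 1) AND ((NOT 0 IMPLIES NOT 0) OR 1)) -> 1
  row 4 [0100]: ((NOT 0 IMPLIES 0) AND ((NOT 1 IMPLIES NOT 1) OR 0)) -> 0
  row 5 [0101]: ((NOT 0 IMPLIES 0) AND ((NOT 1 IMPLIES NOT 1) OR 0)) -> 0
  row 6 [0110]: ((NOT 1 IMPLIES 1) AND ((NOT 1 IMPLIES NOT 1) OR 1)) -> 1
  row 7 [0111]: ((NOT 1 IMPLIES 1) AND ((NOT 1 IMPLIES NOT 1) OR 1)) -> 1
  row 8 [1000]: ((NOT 0 IMPLIES 0) AND ((NOT 0 IMPLIES NOT 0) OR 0)) -> 0
  row 9 [1001]: ((NOT 0 IMPLIES 0) AND ((NOT 0 IMPLIES NOT 0) OR 0)) -> 0
  row 10 [1010]: ((NOT 1 IMPLIES 1) AND ((NOT 0 IMPLIES NOT 0) OR 1)) -> 1
  row 11 [1011]: ((NOT 1 IMPLIES 1) AND ((NOT 0 IMPLIES NOT 0) OR 1)) -> 1
  row 12 [1100]: ((NOT 0 IMPLIES 0) AND ((NOT 1 IMPLIES NOT 1) OR 0)) -> 0
  row 13 [1101]: ((NOT 0 IMPLIES 0) AND ((NOT 1 IMPLIES NOT 1) OR 0)) -> 0
  row 14 [1110]: ((NOT 1 IMPLIES 1) AND ((NOT 1 IMPLIES NOT 1) OR 1)) -> 1
  row 15 [1111]: ((NOT 1 IMPLIES 1) AND ((NOT 1 IMPLIES NOT 1) OR 1)) -> 1
Full result column, 4 rows per line (P1,P2 fixed per line; P3,P4 runs 00..11 left to right):
  rows 0-3 [P1,P2=00]: 0011  = hex 3
  rows 4-7 [P1,P2=01]: 0011  = hex 3
  rows 8-11 [P1,P2=10]: 0011  = hex 3
  rows 12-15 [P1,P2=11]: 0011  = hex 3
Output column (row 0 .. row 15) = 0011001100110011
Output column grouped in 4s = 0011 0011 0011 0011 = 0x3333
Convert to decimal digit by digit (value = value*16 + digit):
  3 -> 3
  3*16 + 3 = 51
  51*16 + 3 = 819
  819*16 + 3 = 13107
Decimal = 13107

13107


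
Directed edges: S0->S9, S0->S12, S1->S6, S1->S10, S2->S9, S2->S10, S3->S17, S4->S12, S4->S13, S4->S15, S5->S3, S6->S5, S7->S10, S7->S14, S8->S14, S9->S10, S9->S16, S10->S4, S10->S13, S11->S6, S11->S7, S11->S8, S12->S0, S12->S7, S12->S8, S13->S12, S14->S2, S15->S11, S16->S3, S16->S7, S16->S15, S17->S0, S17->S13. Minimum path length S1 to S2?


BFS layer-by-layer from S1:
  dist 0: {S1}
  dist 1: {S6, S10}
  dist 2: {S4, S5, S13}
  dist 3: {S3, S12, S15}
  dist 4: {S0, S7, S8, S11, S17}
  dist 5: {S9, S14}
  dist 6: {S2, S16}
  -> S2 reached at distance 6
Shortest path length = 6

6


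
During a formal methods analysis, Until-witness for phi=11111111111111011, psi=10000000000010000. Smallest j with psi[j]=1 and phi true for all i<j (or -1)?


(phi U psi) at 0: need smallest j with psi[j]=1 and phi[i]=1 for all i in [0,j).
Scan from step 0:
  step 0: psi=1 and phi held for [0,0) -> witness found
Witness step = 0

0


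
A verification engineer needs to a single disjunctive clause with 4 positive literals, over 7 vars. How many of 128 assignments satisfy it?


Step 1: Total=2^7=128
Step 2: Unsat when all 4 false: 2^3=8
Step 3: Sat=128-8=120

120


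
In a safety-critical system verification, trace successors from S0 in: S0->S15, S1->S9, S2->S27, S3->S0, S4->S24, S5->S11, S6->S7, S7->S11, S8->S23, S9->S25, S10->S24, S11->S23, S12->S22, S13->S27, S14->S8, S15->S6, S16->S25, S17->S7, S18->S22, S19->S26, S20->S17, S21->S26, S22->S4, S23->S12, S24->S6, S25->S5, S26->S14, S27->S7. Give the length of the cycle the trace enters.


Trace from S0 until a state repeats:
  S0 -> S15 -> S6 -> S7 -> S11 -> S23 -> S12 -> S22 -> S4 -> S24 -> S6
S6 first seen at step 2, revisited at step 10.
Cycle length = 10 - 2 = 8

8


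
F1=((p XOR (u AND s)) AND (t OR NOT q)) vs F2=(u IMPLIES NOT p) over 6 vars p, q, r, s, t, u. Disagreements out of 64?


F1 = ((p XOR (u AND s)) AND (t OR NOT q))
F2 = (u IMPLIES NOT p)
Evaluate both on each of 64 rows (bits = p,q,r,s,t,u):
  row 0 [000000]: F1=0 F2=1 (differ) -> 1
  row 1 [000001]: F1=0 F2=1 (differ) -> 1
  row 2 [000010]: F1=0 F2=1 (differ) -> 1
  row 3 [000011]: F1=0 F2=1 (differ) -> 1
  row 4 [000100]: F1=0 F2=1 (differ) -> 1
  (every remaining row is evaluated the same way; all 64 results are listed next)
Full result column, 8 rows per line (p,q,r fixed per line; s,t,u runs 000..111 left to right):
  rows 0-7 [p,q,r=000]: 11111010  (ones: 6)
  rows 8-15 [p,q,r=001]: 11111010  (ones: 6)
  rows 16-23 [p,q,r=010]: 11111110  (ones: 7)
  rows 24-31 [p,q,r=011]: 11111110  (ones: 7)
  rows 32-39 [p,q,r=100]: 01010000  (ones: 2)
  rows 40-47 [p,q,r=101]: 01010000  (ones: 2)
  rows 48-55 [p,q,r=110]: 10011000  (ones: 3)
  rows 56-63 [p,q,r=111]: 10011000  (ones: 3)
Disagreements = 6+6+7+7+2+2+3+3 = 36

36


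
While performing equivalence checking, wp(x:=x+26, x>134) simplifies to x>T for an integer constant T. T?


Formula: wp(x:=E, P) = P[E/x] (substitute E for x in postcondition)
Step 1: Postcondition: x>134
Step 2: Substitute x+26 for x: x+26>134
Step 3: Solve for x: x > 134-26 = 108

108


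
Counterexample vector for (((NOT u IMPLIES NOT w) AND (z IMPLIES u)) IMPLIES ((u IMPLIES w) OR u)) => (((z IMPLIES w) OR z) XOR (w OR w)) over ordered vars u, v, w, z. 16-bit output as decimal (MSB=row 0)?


F1 = (((NOT u IMPLIES NOT w) AND (z IMPLIES u)) IMPLIES ((u IMPLIES w) OR u))
F2 = (((z IMPLIES w) OR z) XOR (w OR w))
Counterexample to F1=>F2 is where F1=1 and F2=0.
Evaluate each row (bits = u,v,w,z, MSB first):
  row 0 [0000]: F1=1 F2=1 -> F1&~F2 -> 0
  row 1 [0001]: F1=1 F2=1 -> F1&~F2 -> 0
  row 2 [0010]: F1=1 F2=0 -> F1&~F2 -> 1
  row 3 [0011]: F1=1 F2=0 -> F1&~F2 -> 1
  row 4 [0100]: F1=1 F2=1 -> F1&~F2 -> 0
  row 5 [0101]: F1=1 F2=1 -> F1&~F2 -> 0
  row 6 [0110]: F1=1 F2=0 -> F1&~F2 -> 1
  row 7 [0111]: F1=1 F2=0 -> F1&~F2 -> 1
  row 8 [1000]: F1=1 F2=1 -> F1&~F2 -> 0
  row 9 [1001]: F1=1 F2=1 -> F1&~F2 -> 0
  row 10 [1010]: F1=1 F2=0 -> F1&~F2 -> 1
  row 11 [1011]: F1=1 F2=0 -> F1&~F2 -> 1
  row 12 [1100]: F1=1 F2=1 -> F1&~F2 -> 0
  row 13 [1101]: F1=1 F2=1 -> F1&~F2 -> 0
  row 14 [1110]: F1=1 F2=0 -> F1&~F2 -> 1
  row 15 [1111]: F1=1 F2=0 -> F1&~F2 -> 1
Full result column, 4 rows per line (u,v fixed per line; w,z runs 00..11 left to right):
  rows 0-3 [u,v=00]: 0011  = hex 3
  rows 4-7 [u,v=01]: 0011  = hex 3
  rows 8-11 [u,v=10]: 0011  = hex 3
  rows 12-15 [u,v=11]: 0011  = hex 3
Counterexample vector (row 0 .. row 15) = 0011001100110011
Output column grouped in 4s = 0011 0011 0011 0011 = 0x3333
Convert to decimal digit by digit (value = value*16 + digit):
  3 -> 3
  3*16 + 3 = 51
  51*16 + 3 = 819
  819*16 + 3 = 13107
Decimal = 13107

13107


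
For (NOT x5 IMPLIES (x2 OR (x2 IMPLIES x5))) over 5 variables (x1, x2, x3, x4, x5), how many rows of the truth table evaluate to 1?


Formula: (NOT x5 IMPLIES (x2 OR (x2 IMPLIES x5))) over 5 vars (32 rows)
Evaluate each row (x1, x2, x3, x4, x5 as bits, MSB first):
  row 0 [00000]: (NOT 0 IMPLIES (0 OR (0 IMPLIES 0))) -> 1
  row 1 [00001]: (NOT 1 IMPLIES (0 OR (0 IMPLIES 1))) -> 1
  row 2 [00010]: (NOT 0 IMPLIES (0 OR (0 IMPLIES 0))) -> 1
  row 3 [00011]: (NOT 1 IMPLIES (0 OR (0 IMPLIES 1))) -> 1
  row 4 [00100]: (NOT 0 IMPLIES (0 OR (0 IMPLIES 0))) -> 1
  row 5 [00101]: (NOT 1 IMPLIES (0 OR (0 IMPLIES 1))) -> 1
  row 6 [00110]: (NOT 0 IMPLIES (0 OR (0 IMPLIES 0))) -> 1
  row 7 [00111]: (NOT 1 IMPLIES (0 OR (0 IMPLIES 1))) -> 1
  row 8 [01000]: (NOT 0 IMPLIES (1 OR (1 IMPLIES 0))) -> 1
  row 9 [01001]: (NOT 1 IMPLIES (1 OR (1 IMPLIES 1))) -> 1
  row 10 [01010]: (NOT 0 IMPLIES (1 OR (1 IMPLIES 0))) -> 1
  row 11 [01011]: (NOT 1 IMPLIES (1 OR (1 IMPLIES 1))) -> 1
  row 12 [01100]: (NOT 0 IMPLIES (1 OR (1 IMPLIES 0))) -> 1
  row 13 [01101]: (NOT 1 IMPLIES (1 OR (1 IMPLIES 1))) -> 1
  row 14 [01110]: (NOT 0 IMPLIES (1 OR (1 IMPLIES 0))) -> 1
  row 15 [01111]: (NOT 1 IMPLIES (1 OR (1 IMPLIES 1))) -> 1
  row 16 [10000]: (NOT 0 IMPLIES (0 OR (0 IMPLIES 0))) -> 1
  row 17 [10001]: (NOT 1 IMPLIES (0 OR (0 IMPLIES 1))) -> 1
  row 18 [10010]: (NOT 0 IMPLIES (0 OR (0 IMPLIES 0))) -> 1
  row 19 [10011]: (NOT 1 IMPLIES (0 OR (0 IMPLIES 1))) -> 1
  row 20 [10100]: (NOT 0 IMPLIES (0 OR (0 IMPLIES 0))) -> 1
  row 21 [10101]: (NOT 1 IMPLIES (0 OR (0 IMPLIES 1))) -> 1
  row 22 [10110]: (NOT 0 IMPLIES (0 OR (0 IMPLIES 0))) -> 1
  row 23 [10111]: (NOT 1 IMPLIES (0 OR (0 IMPLIES 1))) -> 1
  row 24 [11000]: (NOT 0 IMPLIES (1 OR (1 IMPLIES 0))) -> 1
  row 25 [11001]: (NOT 1 IMPLIES (1 OR (1 IMPLIES 1))) -> 1
  row 26 [11010]: (NOT 0 IMPLIES (1 OR (1 IMPLIES 0))) -> 1
  row 27 [11011]: (NOT 1 IMPLIES (1 OR (1 IMPLIES 1))) -> 1
  row 28 [11100]: (NOT 0 IMPLIES (1 OR (1 IMPLIES 0))) -> 1
  row 29 [11101]: (NOT 1 IMPLIES (1 OR (1 IMPLIES 1))) -> 1
  row 30 [11110]: (NOT 0 IMPLIES (1 OR (1 IMPLIES 0))) -> 1
  row 31 [11111]: (NOT 1 IMPLIES (1 OR (1 IMPLIES 1))) -> 1
Full result column, 8 rows per line (x1,x2 fixed per line; x3,x4,x5 runs 000..111 left to right):
  rows 0-7 [x1,x2=00]: 11111111  (ones: 8)
  rows 8-15 [x1,x2=01]: 11111111  (ones: 8)
  rows 16-23 [x1,x2=10]: 11111111  (ones: 8)
  rows 24-31 [x1,x2=11]: 11111111  (ones: 8)
Count of 1-rows = 8+8+8+8 = 32

32


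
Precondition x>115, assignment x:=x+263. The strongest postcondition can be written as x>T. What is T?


Formula: sp(P, x:=E) = exists old_x. (x = E[old_x/x]) AND P[old_x/x] (old_x is the value of x before the assignment; eliminate old_x by solving x = E[old_x/x] for old_x)
Step 1: Precondition P: x>115, i.e. old_x > 115
Step 2: Assignment gives x = old_x + 263, so old_x = x - 263
Step 3: Substitute into P: x - 263 > 115
Step 4: Simplify: x > 115+263 = 378

378


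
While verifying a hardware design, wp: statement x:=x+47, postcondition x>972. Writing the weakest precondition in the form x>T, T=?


Formula: wp(x:=E, P) = P[E/x] (substitute E for x in postcondition)
Step 1: Postcondition: x>972
Step 2: Substitute x+47 for x: x+47>972
Step 3: Solve for x: x > 972-47 = 925

925


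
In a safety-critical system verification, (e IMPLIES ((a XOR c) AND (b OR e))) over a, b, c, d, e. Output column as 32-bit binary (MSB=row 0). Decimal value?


Formula: (e IMPLIES ((a XOR c) AND (b OR e))) over a, b, c, d, e (32 rows)
Evaluate each row (bits = a,b,c,d,e, MSB first):
  row 0 [00000]: (0 IMPLIES ((0 XOR 0) AND (0 OR 0))) -> 1
  row 1 [00001]: (1 IMPLIES ((0 XOR 0) AND (0 OR 1))) -> 0
  row 2 [00010]: (0 IMPLIES ((0 XOR 0) AND (0 OR 0))) -> 1
  row 3 [00011]: (1 IMPLIES ((0 XOR 0) AND (0 OR 1))) -> 0
  row 4 [00100]: (0 IMPLIES ((0 XOR 1) AND (0 OR 0))) -> 1
  row 5 [00101]: (1 IMPLIES ((0 XOR 1) AND (0 OR 1))) -> 1
  row 6 [00110]: (0 IMPLIES ((0 XOR 1) AND (0 OR 0))) -> 1
  row 7 [00111]: (1 IMPLIES ((0 XOR 1) AND (0 OR 1))) -> 1
  row 8 [01000]: (0 IMPLIES ((0 XOR 0) AND (1 OR 0))) -> 1
  row 9 [01001]: (1 IMPLIES ((0 XOR 0) AND (1 OR 1))) -> 0
  row 10 [01010]: (0 IMPLIES ((0 XOR 0) AND (1 OR 0))) -> 1
  row 11 [01011]: (1 IMPLIES ((0 XOR 0) AND (1 OR 1))) -> 0
  row 12 [01100]: (0 IMPLIES ((0 XOR 1) AND (1 OR 0))) -> 1
  row 13 [01101]: (1 IMPLIES ((0 XOR 1) AND (1 OR 1))) -> 1
  row 14 [01110]: (0 IMPLIES ((0 XOR 1) AND (1 OR 0))) -> 1
  row 15 [01111]: (1 IMPLIES ((0 XOR 1) AND (1 OR 1))) -> 1
  row 16 [10000]: (0 IMPLIES ((1 XOR 0) AND (0 OR 0))) -> 1
  row 17 [10001]: (1 IMPLIES ((1 XOR 0) AND (0 OR 1))) -> 1
  row 18 [10010]: (0 IMPLIES ((1 XOR 0) AND (0 OR 0))) -> 1
  row 19 [10011]: (1 IMPLIES ((1 XOR 0) AND (0 OR 1))) -> 1
  row 20 [10100]: (0 IMPLIES ((1 XOR 1) AND (0 OR 0))) -> 1
  row 21 [10101]: (1 IMPLIES ((1 XOR 1) AND (0 OR 1))) -> 0
  row 22 [10110]: (0 IMPLIES ((1 XOR 1) AND (0 OR 0))) -> 1
  row 23 [10111]: (1 IMPLIES ((1 XOR 1) AND (0 OR 1))) -> 0
  row 24 [11000]: (0 IMPLIES ((1 XOR 0) AND (1 OR 0))) -> 1
  row 25 [11001]: (1 IMPLIES ((1 XOR 0) AND (1 OR 1))) -> 1
  row 26 [11010]: (0 IMPLIES ((1 XOR 0) AND (1 OR 0))) -> 1
  row 27 [11011]: (1 IMPLIES ((1 XOR 0) AND (1 OR 1))) -> 1
  row 28 [11100]: (0 IMPLIES ((1 XOR 1) AND (1 OR 0))) -> 1
  row 29 [11101]: (1 IMPLIES ((1 XOR 1) AND (1 OR 1))) -> 0
  row 30 [11110]: (0 IMPLIES ((1 XOR 1) AND (1 OR 0))) -> 1
  row 31 [11111]: (1 IMPLIES ((1 XOR 1) AND (1 OR 1))) -> 0
Full result column, 4 rows per line (a,b,c fixed per line; d,e runs 00..11 left to right):
  rows 0-3 [a,b,c=000]: 1010  = hex A
  rows 4-7 [a,b,c=001]: 1111  = hex F
  rows 8-11 [a,b,c=010]: 1010  = hex A
  rows 12-15 [a,b,c=011]: 1111  = hex F
  rows 16-19 [a,b,c=100]: 1111  = hex F
  rows 20-23 [a,b,c=101]: 1010  = hex A
  rows 24-27 [a,b,c=110]: 1111  = hex F
  rows 28-31 [a,b,c=111]: 1010  = hex A
Output column (row 0 .. row 31) = 10101111101011111111101011111010
Output column grouped in 4s = 1010 1111 1010 1111 1111 1010 1111 1010 = 0xAFAFFAFA
Convert to decimal digit by digit (value = value*16 + digit):
  A -> 10
  10*16 + 15 (F) = 175
  175*16 + 10 (A) = 2810
  2810*16 + 15 (F) = 44975
  44975*16 + 15 (F) = 719615
  719615*16 + 10 (A) = 11513850
  11513850*16 + 15 (F) = 184221615
  184221615*16 + 10 (A) = 2947545850
Decimal = 2947545850

2947545850


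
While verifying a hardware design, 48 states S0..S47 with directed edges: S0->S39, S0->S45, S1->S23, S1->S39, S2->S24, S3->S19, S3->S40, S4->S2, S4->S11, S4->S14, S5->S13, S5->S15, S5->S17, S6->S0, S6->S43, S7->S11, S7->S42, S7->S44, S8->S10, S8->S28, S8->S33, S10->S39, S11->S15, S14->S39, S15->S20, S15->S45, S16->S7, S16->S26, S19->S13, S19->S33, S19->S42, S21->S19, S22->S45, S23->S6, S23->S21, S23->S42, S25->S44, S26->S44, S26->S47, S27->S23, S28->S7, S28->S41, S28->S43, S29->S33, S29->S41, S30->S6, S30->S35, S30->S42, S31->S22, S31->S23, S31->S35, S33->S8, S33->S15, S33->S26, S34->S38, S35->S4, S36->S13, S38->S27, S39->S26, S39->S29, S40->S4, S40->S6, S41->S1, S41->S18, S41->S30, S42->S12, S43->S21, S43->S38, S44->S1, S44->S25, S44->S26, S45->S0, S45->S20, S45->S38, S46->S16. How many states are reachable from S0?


BFS from S0:
  layer 0: {S0}
  layer 1: {S39, S45}
  layer 2: {S20, S26, S29, S38}
  layer 3: {S27, S33, S41, S44, S47}
  layer 4: {S1, S8, S15, S18, S23, S25, S30}
  layer 5: {S6, S10, S21, S28, S35, S42}
  layer 6: {S4, S7, S12, S19, S43}
  layer 7: {S2, S11, S13, S14}
  layer 8: {S24}
Reachable set: {S0, S1, S2, S4, S6, S7, S8, S10, S11, S12, S13, S14, S15, S18, S19, S20, S21, S23, S24, S25, S26, S27, S28, S29, S30, S33, S35, S38, S39, S41, S42, S43, S44, S45, S47}
Count = 35

35


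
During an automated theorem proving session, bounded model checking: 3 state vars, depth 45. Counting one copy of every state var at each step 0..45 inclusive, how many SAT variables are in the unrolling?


BMC unrolls to depth k, creating one copy of each state var for steps 0..k.
Step count = 45 + 1 = 46 (steps 0 through 45)
Vars per step = 3
Total = 3 * 46 = 138

138


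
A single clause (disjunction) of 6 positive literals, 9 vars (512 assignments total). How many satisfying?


Step 1: Total=2^9=512
Step 2: Unsat when all 6 false: 2^3=8
Step 3: Sat=512-8=504

504


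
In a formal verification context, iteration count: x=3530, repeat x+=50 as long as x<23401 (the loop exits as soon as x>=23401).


Step 1: x goes from 3530 toward 23401 by 50; the body runs while x<23401, so iterations = ceil((bound-start)/step)
Step 2: Distance=19871
Step 3: ceil(19871/50)=398

398


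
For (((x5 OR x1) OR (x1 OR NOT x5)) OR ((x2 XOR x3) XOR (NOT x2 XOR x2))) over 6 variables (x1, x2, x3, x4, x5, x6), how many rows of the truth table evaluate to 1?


Formula: (((x5 OR x1) OR (x1 OR NOT x5)) OR ((x2 XOR x3) XOR (NOT x2 XOR x2))) over 6 vars (64 rows)
Evaluate each row (x1, x2, x3, x4, x5, x6 as bits, MSB first):
  row 0 [000000]: (((0 OR 0) OR (0 OR NOT 0)) OR ((0 XOR 0) XOR (NOT 0 XOR 0))) -> 1
  row 1 [000001]: (((0 OR 0) OR (0 OR NOT 0)) OR ((0 XOR 0) XOR (NOT 0 XOR 0))) -> 1
  row 2 [000010]: (((1 OR 0) OR (0 OR NOT 1)) OR ((0 XOR 0) XOR (NOT 0 XOR 0))) -> 1
  row 3 [000011]: (((1 OR 0) OR (0 OR NOT 1)) OR ((0 XOR 0) XOR (NOT 0 XOR 0))) -> 1
  row 4 [000100]: (((0 OR 0) OR (0 OR NOT 0)) OR ((0 XOR 0) XOR (NOT 0 XOR 0))) -> 1
  (every remaining row is evaluated the same way; all 64 results are listed next)
Full result column, 8 rows per line (x1,x2,x3 fixed per line; x4,x5,x6 runs 000..111 left to right):
  rows 0-7 [x1,x2,x3=000]: 11111111  (ones: 8)
  rows 8-15 [x1,x2,x3=001]: 11111111  (ones: 8)
  rows 16-23 [x1,x2,x3=010]: 11111111  (ones: 8)
  rows 24-31 [x1,x2,x3=011]: 11111111  (ones: 8)
  rows 32-39 [x1,x2,x3=100]: 11111111  (ones: 8)
  rows 40-47 [x1,x2,x3=101]: 11111111  (ones: 8)
  rows 48-55 [x1,x2,x3=110]: 11111111  (ones: 8)
  rows 56-63 [x1,x2,x3=111]: 11111111  (ones: 8)
Count of 1-rows = 8+8+8+8+8+8+8+8 = 64

64


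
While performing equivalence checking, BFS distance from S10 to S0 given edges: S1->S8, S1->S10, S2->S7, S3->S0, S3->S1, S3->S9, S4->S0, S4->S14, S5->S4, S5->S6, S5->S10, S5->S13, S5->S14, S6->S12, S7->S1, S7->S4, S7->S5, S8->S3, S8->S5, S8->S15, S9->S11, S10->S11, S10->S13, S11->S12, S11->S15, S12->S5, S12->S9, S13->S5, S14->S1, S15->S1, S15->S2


BFS layer-by-layer from S10:
  dist 0: {S10}
  dist 1: {S11, S13}
  dist 2: {S5, S12, S15}
  dist 3: {S1, S2, S4, S6, S9, S14}
  dist 4: {S0, S7, S8}
  -> S0 reached at distance 4
Shortest path length = 4

4


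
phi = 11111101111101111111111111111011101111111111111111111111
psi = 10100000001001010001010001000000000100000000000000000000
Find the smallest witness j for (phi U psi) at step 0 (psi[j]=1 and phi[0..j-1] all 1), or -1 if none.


(phi U psi) at 0: need smallest j with psi[j]=1 and phi[i]=1 for all i in [0,j).
Scan from step 0:
  step 0: psi=1 and phi held for [0,0) -> witness found
Witness step = 0

0


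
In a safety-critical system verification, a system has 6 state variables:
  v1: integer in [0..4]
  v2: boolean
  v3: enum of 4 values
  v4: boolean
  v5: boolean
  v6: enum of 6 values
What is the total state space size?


State space = product of domain sizes of all variables.
Domain sizes:
  v1 (integer in [0..4]): 5
  v2 (boolean): 2
  v3 (enum of 4 values): 4
  v4 (boolean): 2
  v5 (boolean): 2
  v6 (enum of 6 values): 6
Product = 5 * 2 * 4 * 2 * 2 * 6 = 960

960


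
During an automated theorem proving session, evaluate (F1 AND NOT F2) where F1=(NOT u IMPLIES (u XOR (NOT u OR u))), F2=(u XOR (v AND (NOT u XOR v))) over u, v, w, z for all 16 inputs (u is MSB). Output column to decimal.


F1 = (NOT u IMPLIES (u XOR (NOT u OR u)))
F2 = (u XOR (v AND (NOT u XOR v)))
Counterexample to F1=>F2 is where F1=1 and F2=0.
Evaluate each row (bits = u,v,w,z, MSB first):
  row 0 [0000]: F1=1 F2=0 -> F1&~F2 -> 1
  row 1 [0001]: F1=1 F2=0 -> F1&~F2 -> 1
  row 2 [0010]: F1=1 F2=0 -> F1&~F2 -> 1
  row 3 [0011]: F1=1 F2=0 -> F1&~F2 -> 1
  row 4 [0100]: F1=1 F2=0 -> F1&~F2 -> 1
  row 5 [0101]: F1=1 F2=0 -> F1&~F2 -> 1
  row 6 [0110]: F1=1 F2=0 -> F1&~F2 -> 1
  row 7 [0111]: F1=1 F2=0 -> F1&~F2 -> 1
  row 8 [1000]: F1=1 F2=1 -> F1&~F2 -> 0
  row 9 [1001]: F1=1 F2=1 -> F1&~F2 -> 0
  row 10 [1010]: F1=1 F2=1 -> F1&~F2 -> 0
  row 11 [1011]: F1=1 F2=1 -> F1&~F2 -> 0
  row 12 [1100]: F1=1 F2=0 -> F1&~F2 -> 1
  row 13 [1101]: F1=1 F2=0 -> F1&~F2 -> 1
  row 14 [1110]: F1=1 F2=0 -> F1&~F2 -> 1
  row 15 [1111]: F1=1 F2=0 -> F1&~F2 -> 1
Full result column, 4 rows per line (u,v fixed per line; w,z runs 00..11 left to right):
  rows 0-3 [u,v=00]: 1111  = hex F
  rows 4-7 [u,v=01]: 1111  = hex F
  rows 8-11 [u,v=10]: 0000  = hex 0
  rows 12-15 [u,v=11]: 1111  = hex F
Counterexample vector (row 0 .. row 15) = 1111111100001111
Output column grouped in 4s = 1111 1111 0000 1111 = 0xFF0F
Convert to decimal digit by digit (value = value*16 + digit):
  F -> 15
  15*16 + 15 (F) = 255
  255*16 + 0 = 4080
  4080*16 + 15 (F) = 65295
Decimal = 65295

65295


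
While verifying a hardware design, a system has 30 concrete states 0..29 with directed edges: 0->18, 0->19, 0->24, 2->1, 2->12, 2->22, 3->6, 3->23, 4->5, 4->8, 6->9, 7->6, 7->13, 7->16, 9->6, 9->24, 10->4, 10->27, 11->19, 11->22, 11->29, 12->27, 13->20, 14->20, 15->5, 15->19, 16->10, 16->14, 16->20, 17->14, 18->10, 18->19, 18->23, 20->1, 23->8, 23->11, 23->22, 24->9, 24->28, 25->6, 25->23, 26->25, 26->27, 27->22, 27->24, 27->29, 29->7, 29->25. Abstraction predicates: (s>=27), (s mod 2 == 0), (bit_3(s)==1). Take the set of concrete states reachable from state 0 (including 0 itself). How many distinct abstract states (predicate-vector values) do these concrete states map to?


BFS from 0:
Concrete reachable: {0, 1, 4, 5, 6, 7, 8, 9, 10, 11, 13, 14, 16, 18, 19, 20, 22, 23, 24, 25, 27, 28, 29}
Abstract via predicates (s>=27), (s mod 2 == 0), (bit_3(s)==1):
  (0,0,0) <- {1, 5, 7, 19, 23}
  (0,0,1) <- {9, 11, 13, 25}
  (0,1,0) <- {0, 4, 6, 16, 18, 20, 22}
  (0,1,1) <- {8, 10, 14, 24}
  (1,0,1) <- {27, 29}
  (1,1,1) <- {28}
Distinct abstract states = 6

6


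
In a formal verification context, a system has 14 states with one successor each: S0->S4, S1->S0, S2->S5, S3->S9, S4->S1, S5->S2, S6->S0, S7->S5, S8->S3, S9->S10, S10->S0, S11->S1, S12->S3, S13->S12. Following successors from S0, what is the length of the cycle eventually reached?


Trace from S0 until a state repeats:
  S0 -> S4 -> S1 -> S0
S0 first seen at step 0, revisited at step 3.
Cycle length = 3 - 0 = 3

3


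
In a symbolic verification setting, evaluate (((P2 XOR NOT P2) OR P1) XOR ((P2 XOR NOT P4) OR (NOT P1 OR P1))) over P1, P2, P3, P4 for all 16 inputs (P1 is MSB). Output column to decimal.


Formula: (((P2 XOR NOT P2) OR P1) XOR ((P2 XOR NOT P4) OR (NOT P1 OR P1))) over P1, P2, P3, P4 (16 rows)
Evaluate each row (bits = P1,P2,P3,P4, MSB first):
  row 0 [0000]: (((0 XOR NOT 0) OR 0) XOR ((0 XOR NOT 0) OR (NOT 0 OR 0))) -> 0
  row 1 [0001]: (((0 XOR NOT 0) OR 0) XOR ((0 XOR NOT 1) OR (NOT 0 OR 0))) -> 0
  row 2 [0010]: (((0 XOR NOT 0) OR 0) XOR ((0 XOR NOT 0) OR (NOT 0 OR 0))) -> 0
  row 3 [0011]: (((0 XOR NOT 0) OR 0) XOR ((0 XOR NOT 1) OR (NOT 0 OR 0))) -> 0
  row 4 [0100]: (((1 XOR NOT 1) OR 0) XOR ((1 XOR NOT 0) OR (NOT 0 OR 0))) -> 0
  row 5 [0101]: (((1 XOR NOT 1) OR 0) XOR ((1 XOR NOT 1) OR (NOT 0 OR 0))) -> 0
  row 6 [0110]: (((1 XOR NOT 1) OR 0) XOR ((1 XOR NOT 0) OR (NOT 0 OR 0))) -> 0
  row 7 [0111]: (((1 XOR NOT 1) OR 0) XOR ((1 XOR NOT 1) OR (NOT 0 OR 0))) -> 0
  row 8 [1000]: (((0 XOR NOT 0) OR 1) XOR ((0 XOR NOT 0) OR (NOT 1 OR 1))) -> 0
  row 9 [1001]: (((0 XOR NOT 0) OR 1) XOR ((0 XOR NOT 1) OR (NOT 1 OR 1))) -> 0
  row 10 [1010]: (((0 XOR NOT 0) OR 1) XOR ((0 XOR NOT 0) OR (NOT 1 OR 1))) -> 0
  row 11 [1011]: (((0 XOR NOT 0) OR 1) XOR ((0 XOR NOT 1) OR (NOT 1 OR 1))) -> 0
  row 12 [1100]: (((1 XOR NOT 1) OR 1) XOR ((1 XOR NOT 0) OR (NOT 1 OR 1))) -> 0
  row 13 [1101]: (((1 XOR NOT 1) OR 1) XOR ((1 XOR NOT 1) OR (NOT 1 OR 1))) -> 0
  row 14 [1110]: (((1 XOR NOT 1) OR 1) XOR ((1 XOR NOT 0) OR (NOT 1 OR 1))) -> 0
  row 15 [1111]: (((1 XOR NOT 1) OR 1) XOR ((1 XOR NOT 1) OR (NOT 1 OR 1))) -> 0
Full result column, 4 rows per line (P1,P2 fixed per line; P3,P4 runs 00..11 left to right):
  rows 0-3 [P1,P2=00]: 0000  = hex 0
  rows 4-7 [P1,P2=01]: 0000  = hex 0
  rows 8-11 [P1,P2=10]: 0000  = hex 0
  rows 12-15 [P1,P2=11]: 0000  = hex 0
Output column (row 0 .. row 15) = 0000000000000000
Output column grouped in 4s = 0000 0000 0000 0000 = 0x0000
Convert to decimal digit by digit (value = value*16 + digit):
  0 -> 0
  0*16 + 0 = 0
  0*16 + 0 = 0
  0*16 + 0 = 0
Decimal = 0

0


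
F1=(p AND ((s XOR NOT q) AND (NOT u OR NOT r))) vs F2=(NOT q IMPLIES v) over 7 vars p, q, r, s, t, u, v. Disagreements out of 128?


F1 = (p AND ((s XOR NOT q) AND (NOT u OR NOT r)))
F2 = (NOT q IMPLIES v)
Evaluate both on each of 128 rows (bits = p,q,r,s,t,u,v):
  row 0 [0000000]: F1=0 F2=0 -> 0
  row 1 [0000001]: F1=0 F2=1 (differ) -> 1
  row 2 [0000010]: F1=0 F2=0 -> 0
  row 3 [0000011]: F1=0 F2=1 (differ) -> 1
  row 4 [0000100]: F1=0 F2=0 -> 0
  (every remaining row is evaluated the same way; all 128 results are listed next)
Full result column, 8 rows per line (p,q,r,s fixed per line; t,u,v runs 000..111 left to right):
  rows 0-7 [p,q,r,s=0000]: 01010101  (ones: 4)
  rows 8-15 [p,q,r,s=0001]: 01010101  (ones: 4)
  rows 16-23 [p,q,r,s=0010]: 01010101  (ones: 4)
  rows 24-31 [p,q,r,s=0011]: 01010101  (ones: 4)
  rows 32-39 [p,q,r,s=0100]: 11111111  (ones: 8)
  rows 40-47 [p,q,r,s=0101]: 11111111  (ones: 8)
  rows 48-55 [p,q,r,s=0110]: 11111111  (ones: 8)
  rows 56-63 [p,q,r,s=0111]: 11111111  (ones: 8)
  rows 64-71 [p,q,r,s=1000]: 10101010  (ones: 4)
  rows 72-79 [p,q,r,s=1001]: 01010101  (ones: 4)
  rows 80-87 [p,q,r,s=1010]: 10011001  (ones: 4)
  rows 88-95 [p,q,r,s=1011]: 01010101  (ones: 4)
  rows 96-103 [p,q,r,s=1100]: 11111111  (ones: 8)
  rows 104-111 [p,q,r,s=1101]: 00000000  (ones: 0)
  rows 112-119 [p,q,r,s=1110]: 11111111  (ones: 8)
  rows 120-127 [p,q,r,s=1111]: 00110011  (ones: 4)
Disagreements = 4+4+4+4+8+8+8+8+4+4+4+4+8+0+8+4 = 84

84


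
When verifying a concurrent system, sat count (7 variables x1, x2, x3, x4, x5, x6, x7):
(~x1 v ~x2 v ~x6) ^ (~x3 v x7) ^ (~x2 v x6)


CNF with 3 clauses over 7 vars (128 assignments).
An assignment satisfies CNF iff every clause has >=1 true literal.
Check each row (bits = x1,x2,x3,x4,x5,x6,x7; clause T/F shown):
  row 0 [0000000]: clauses=TTT -> 1
  row 1 [0000001]: clauses=TTT -> 1
  row 2 [0000010]: clauses=TTT -> 1
  row 3 [0000011]: clauses=TTT -> 1
  row 4 [0000100]: clauses=TTT -> 1
  (every remaining row is evaluated the same way; all 128 results are listed next)
Full result column, 8 rows per line (x1,x2,x3,x4 fixed per line; x5,x6,x7 runs 000..111 left to right):
  rows 0-7 [x1,x2,x3,x4=0000]: 11111111  (ones: 8)
  rows 8-15 [x1,x2,x3,x4=0001]: 11111111  (ones: 8)
  rows 16-23 [x1,x2,x3,x4=0010]: 01010101  (ones: 4)
  rows 24-31 [x1,x2,x3,x4=0011]: 01010101  (ones: 4)
  rows 32-39 [x1,x2,x3,x4=0100]: 00110011  (ones: 4)
  rows 40-47 [x1,x2,x3,x4=0101]: 00110011  (ones: 4)
  rows 48-55 [x1,x2,x3,x4=0110]: 00010001  (ones: 2)
  rows 56-63 [x1,x2,x3,x4=0111]: 00010001  (ones: 2)
  rows 64-71 [x1,x2,x3,x4=1000]: 11111111  (ones: 8)
  rows 72-79 [x1,x2,x3,x4=1001]: 11111111  (ones: 8)
  rows 80-87 [x1,x2,x3,x4=1010]: 01010101  (ones: 4)
  rows 88-95 [x1,x2,x3,x4=1011]: 01010101  (ones: 4)
  rows 96-103 [x1,x2,x3,x4=1100]: 00000000  (ones: 0)
  rows 104-111 [x1,x2,x3,x4=1101]: 00000000  (ones: 0)
  rows 112-119 [x1,x2,x3,x4=1110]: 00000000  (ones: 0)
  rows 120-127 [x1,x2,x3,x4=1111]: 00000000  (ones: 0)
Satisfying assignments = 8+8+4+4+4+4+2+2+8+8+4+4+0+0+0+0 = 60

60


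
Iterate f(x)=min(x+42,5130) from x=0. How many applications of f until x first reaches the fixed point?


Step 1: x=0, cap=5130, increment=42
Step 2: x grows by 42 each step until capped at 5130; fixed point is x=5130
Step 3: iterations = ceil(5130/42) = 123

123


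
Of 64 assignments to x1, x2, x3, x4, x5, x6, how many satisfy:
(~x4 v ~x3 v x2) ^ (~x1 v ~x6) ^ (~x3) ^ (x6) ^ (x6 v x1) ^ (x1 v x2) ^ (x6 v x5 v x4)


CNF with 7 clauses over 6 vars (64 assignments).
An assignment satisfies CNF iff every clause has >=1 true literal.
Check each row (bits = x1,x2,x3,x4,x5,x6; clause T/F shown):
  row 0 [000000]: clauses=TTTFFFF -> 0
  row 1 [000001]: clauses=TTTTTFT -> 0
  row 2 [000010]: clauses=TTTFFFT -> 0
  row 3 [000011]: clauses=TTTTTFT -> 0
  row 4 [000100]: clauses=TTTFFFT -> 0
  (every remaining row is evaluated the same way; all 64 results are listed next)
Full result column, 8 rows per line (x1,x2,x3 fixed per line; x4,x5,x6 runs 000..111 left to right):
  rows 0-7 [x1,x2,x3=000]: 00000000  (ones: 0)
  rows 8-15 [x1,x2,x3=001]: 00000000  (ones: 0)
  rows 16-23 [x1,x2,x3=010]: 01010101  (ones: 4)
  rows 24-31 [x1,x2,x3=011]: 00000000  (ones: 0)
  rows 32-39 [x1,x2,x3=100]: 00000000  (ones: 0)
  rows 40-47 [x1,x2,x3=101]: 00000000  (ones: 0)
  rows 48-55 [x1,x2,x3=110]: 00000000  (ones: 0)
  rows 56-63 [x1,x2,x3=111]: 00000000  (ones: 0)
Satisfying assignments = 0+0+4+0+0+0+0+0 = 4

4


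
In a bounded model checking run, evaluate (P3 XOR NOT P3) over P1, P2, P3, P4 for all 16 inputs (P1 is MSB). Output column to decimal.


Formula: (P3 XOR NOT P3) over P1, P2, P3, P4 (16 rows)
Evaluate each row (bits = P1,P2,P3,P4, MSB first):
  row 0 [0000]: (0 XOR NOT 0) -> 1
  row 1 [0001]: (0 XOR NOT 0) -> 1
  row 2 [0010]: (1 XOR NOT 1) -> 1
  row 3 [0011]: (1 XOR NOT 1) -> 1
  row 4 [0100]: (0 XOR NOT 0) -> 1
  row 5 [0101]: (0 XOR NOT 0) -> 1
  row 6 [0110]: (1 XOR NOT 1) -> 1
  row 7 [0111]: (1 XOR NOT 1) -> 1
  row 8 [1000]: (0 XOR NOT 0) -> 1
  row 9 [1001]: (0 XOR NOT 0) -> 1
  row 10 [1010]: (1 XOR NOT 1) -> 1
  row 11 [1011]: (1 XOR NOT 1) -> 1
  row 12 [1100]: (0 XOR NOT 0) -> 1
  row 13 [1101]: (0 XOR NOT 0) -> 1
  row 14 [1110]: (1 XOR NOT 1) -> 1
  row 15 [1111]: (1 XOR NOT 1) -> 1
Full result column, 4 rows per line (P1,P2 fixed per line; P3,P4 runs 00..11 left to right):
  rows 0-3 [P1,P2=00]: 1111  = hex F
  rows 4-7 [P1,P2=01]: 1111  = hex F
  rows 8-11 [P1,P2=10]: 1111  = hex F
  rows 12-15 [P1,P2=11]: 1111  = hex F
Output column (row 0 .. row 15) = 1111111111111111
Output column grouped in 4s = 1111 1111 1111 1111 = 0xFFFF
Convert to decimal digit by digit (value = value*16 + digit):
  F -> 15
  15*16 + 15 (F) = 255
  255*16 + 15 (F) = 4095
  4095*16 + 15 (F) = 65535
Decimal = 65535

65535


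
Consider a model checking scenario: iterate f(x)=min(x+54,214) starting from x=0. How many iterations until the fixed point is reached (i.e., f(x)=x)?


Step 1: x=0, cap=214, increment=54
Step 2: x grows by 54 each step until capped at 214; fixed point is x=214
Step 3: iterations = ceil(214/54) = 4

4


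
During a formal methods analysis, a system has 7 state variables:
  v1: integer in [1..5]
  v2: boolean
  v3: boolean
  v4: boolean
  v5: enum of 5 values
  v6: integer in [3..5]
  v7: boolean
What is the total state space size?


State space = product of domain sizes of all variables.
Domain sizes:
  v1 (integer in [1..5]): 5
  v2 (boolean): 2
  v3 (boolean): 2
  v4 (boolean): 2
  v5 (enum of 5 values): 5
  v6 (integer in [3..5]): 3
  v7 (boolean): 2
Product = 5 * 2 * 2 * 2 * 5 * 3 * 2 = 1200

1200


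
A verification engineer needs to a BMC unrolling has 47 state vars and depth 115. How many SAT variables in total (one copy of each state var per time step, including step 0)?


BMC unrolls to depth k, creating one copy of each state var for steps 0..k.
Step count = 115 + 1 = 116 (steps 0 through 115)
Vars per step = 47
Total = 47 * 116 = 5452

5452


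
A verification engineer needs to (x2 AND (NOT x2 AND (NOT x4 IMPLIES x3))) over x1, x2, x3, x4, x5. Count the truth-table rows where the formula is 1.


Formula: (x2 AND (NOT x2 AND (NOT x4 IMPLIES x3))) over 5 vars (32 rows)
Evaluate each row (x1, x2, x3, x4, x5 as bits, MSB first):
  row 0 [00000]: (0 AND (NOT 0 AND (NOT 0 IMPLIES 0))) -> 0
  row 1 [00001]: (0 AND (NOT 0 AND (NOT 0 IMPLIES 0))) -> 0
  row 2 [00010]: (0 AND (NOT 0 AND (NOT 1 IMPLIES 0))) -> 0
  row 3 [00011]: (0 AND (NOT 0 AND (NOT 1 IMPLIES 0))) -> 0
  row 4 [00100]: (0 AND (NOT 0 AND (NOT 0 IMPLIES 1))) -> 0
  row 5 [00101]: (0 AND (NOT 0 AND (NOT 0 IMPLIES 1))) -> 0
  row 6 [00110]: (0 AND (NOT 0 AND (NOT 1 IMPLIES 1))) -> 0
  row 7 [00111]: (0 AND (NOT 0 AND (NOT 1 IMPLIES 1))) -> 0
  row 8 [01000]: (1 AND (NOT 1 AND (NOT 0 IMPLIES 0))) -> 0
  row 9 [01001]: (1 AND (NOT 1 AND (NOT 0 IMPLIES 0))) -> 0
  row 10 [01010]: (1 AND (NOT 1 AND (NOT 1 IMPLIES 0))) -> 0
  row 11 [01011]: (1 AND (NOT 1 AND (NOT 1 IMPLIES 0))) -> 0
  row 12 [01100]: (1 AND (NOT 1 AND (NOT 0 IMPLIES 1))) -> 0
  row 13 [01101]: (1 AND (NOT 1 AND (NOT 0 IMPLIES 1))) -> 0
  row 14 [01110]: (1 AND (NOT 1 AND (NOT 1 IMPLIES 1))) -> 0
  row 15 [01111]: (1 AND (NOT 1 AND (NOT 1 IMPLIES 1))) -> 0
  row 16 [10000]: (0 AND (NOT 0 AND (NOT 0 IMPLIES 0))) -> 0
  row 17 [10001]: (0 AND (NOT 0 AND (NOT 0 IMPLIES 0))) -> 0
  row 18 [10010]: (0 AND (NOT 0 AND (NOT 1 IMPLIES 0))) -> 0
  row 19 [10011]: (0 AND (NOT 0 AND (NOT 1 IMPLIES 0))) -> 0
  row 20 [10100]: (0 AND (NOT 0 AND (NOT 0 IMPLIES 1))) -> 0
  row 21 [10101]: (0 AND (NOT 0 AND (NOT 0 IMPLIES 1))) -> 0
  row 22 [10110]: (0 AND (NOT 0 AND (NOT 1 IMPLIES 1))) -> 0
  row 23 [10111]: (0 AND (NOT 0 AND (NOT 1 IMPLIES 1))) -> 0
  row 24 [11000]: (1 AND (NOT 1 AND (NOT 0 IMPLIES 0))) -> 0
  row 25 [11001]: (1 AND (NOT 1 AND (NOT 0 IMPLIES 0))) -> 0
  row 26 [11010]: (1 AND (NOT 1 AND (NOT 1 IMPLIES 0))) -> 0
  row 27 [11011]: (1 AND (NOT 1 AND (NOT 1 IMPLIES 0))) -> 0
  row 28 [11100]: (1 AND (NOT 1 AND (NOT 0 IMPLIES 1))) -> 0
  row 29 [11101]: (1 AND (NOT 1 AND (NOT 0 IMPLIES 1))) -> 0
  row 30 [11110]: (1 AND (NOT 1 AND (NOT 1 IMPLIES 1))) -> 0
  row 31 [11111]: (1 AND (NOT 1 AND (NOT 1 IMPLIES 1))) -> 0
Full result column, 8 rows per line (x1,x2 fixed per line; x3,x4,x5 runs 000..111 left to right):
  rows 0-7 [x1,x2=00]: 00000000  (ones: 0)
  rows 8-15 [x1,x2=01]: 00000000  (ones: 0)
  rows 16-23 [x1,x2=10]: 00000000  (ones: 0)
  rows 24-31 [x1,x2=11]: 00000000  (ones: 0)
Count of 1-rows = 0+0+0+0 = 0

0
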